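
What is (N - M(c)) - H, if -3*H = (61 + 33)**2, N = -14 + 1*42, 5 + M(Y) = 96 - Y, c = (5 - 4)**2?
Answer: 8650/3 ≈ 2883.3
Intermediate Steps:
c = 1 (c = 1**2 = 1)
M(Y) = 91 - Y (M(Y) = -5 + (96 - Y) = 91 - Y)
N = 28 (N = -14 + 42 = 28)
H = -8836/3 (H = -(61 + 33)**2/3 = -1/3*94**2 = -1/3*8836 = -8836/3 ≈ -2945.3)
(N - M(c)) - H = (28 - (91 - 1*1)) - 1*(-8836/3) = (28 - (91 - 1)) + 8836/3 = (28 - 1*90) + 8836/3 = (28 - 90) + 8836/3 = -62 + 8836/3 = 8650/3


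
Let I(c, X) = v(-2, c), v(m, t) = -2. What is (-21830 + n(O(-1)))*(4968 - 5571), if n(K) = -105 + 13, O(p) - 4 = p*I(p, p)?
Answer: 13218966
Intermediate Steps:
I(c, X) = -2
O(p) = 4 - 2*p (O(p) = 4 + p*(-2) = 4 - 2*p)
n(K) = -92
(-21830 + n(O(-1)))*(4968 - 5571) = (-21830 - 92)*(4968 - 5571) = -21922*(-603) = 13218966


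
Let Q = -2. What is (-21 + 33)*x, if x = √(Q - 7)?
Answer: 36*I ≈ 36.0*I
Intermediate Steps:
x = 3*I (x = √(-2 - 7) = √(-9) = 3*I ≈ 3.0*I)
(-21 + 33)*x = (-21 + 33)*(3*I) = 12*(3*I) = 36*I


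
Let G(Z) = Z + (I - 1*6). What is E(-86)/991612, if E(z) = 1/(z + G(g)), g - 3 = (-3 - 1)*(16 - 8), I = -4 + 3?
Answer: -1/120976664 ≈ -8.2661e-9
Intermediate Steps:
I = -1
g = -29 (g = 3 + (-3 - 1)*(16 - 8) = 3 - 4*8 = 3 - 32 = -29)
G(Z) = -7 + Z (G(Z) = Z + (-1 - 1*6) = Z + (-1 - 6) = Z - 7 = -7 + Z)
E(z) = 1/(-36 + z) (E(z) = 1/(z + (-7 - 29)) = 1/(z - 36) = 1/(-36 + z))
E(-86)/991612 = 1/(-36 - 86*991612) = (1/991612)/(-122) = -1/122*1/991612 = -1/120976664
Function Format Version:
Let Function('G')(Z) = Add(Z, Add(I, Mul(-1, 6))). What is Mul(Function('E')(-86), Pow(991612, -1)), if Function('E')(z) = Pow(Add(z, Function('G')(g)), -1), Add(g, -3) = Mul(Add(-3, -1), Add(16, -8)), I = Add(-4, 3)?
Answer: Rational(-1, 120976664) ≈ -8.2661e-9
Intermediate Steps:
I = -1
g = -29 (g = Add(3, Mul(Add(-3, -1), Add(16, -8))) = Add(3, Mul(-4, 8)) = Add(3, -32) = -29)
Function('G')(Z) = Add(-7, Z) (Function('G')(Z) = Add(Z, Add(-1, Mul(-1, 6))) = Add(Z, Add(-1, -6)) = Add(Z, -7) = Add(-7, Z))
Function('E')(z) = Pow(Add(-36, z), -1) (Function('E')(z) = Pow(Add(z, Add(-7, -29)), -1) = Pow(Add(z, -36), -1) = Pow(Add(-36, z), -1))
Mul(Function('E')(-86), Pow(991612, -1)) = Mul(Pow(Add(-36, -86), -1), Pow(991612, -1)) = Mul(Pow(-122, -1), Rational(1, 991612)) = Mul(Rational(-1, 122), Rational(1, 991612)) = Rational(-1, 120976664)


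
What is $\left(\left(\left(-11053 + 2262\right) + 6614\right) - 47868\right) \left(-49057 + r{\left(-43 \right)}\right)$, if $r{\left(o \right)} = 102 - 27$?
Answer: $2451304190$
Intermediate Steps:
$r{\left(o \right)} = 75$ ($r{\left(o \right)} = 102 - 27 = 75$)
$\left(\left(\left(-11053 + 2262\right) + 6614\right) - 47868\right) \left(-49057 + r{\left(-43 \right)}\right) = \left(\left(\left(-11053 + 2262\right) + 6614\right) - 47868\right) \left(-49057 + 75\right) = \left(\left(-8791 + 6614\right) - 47868\right) \left(-48982\right) = \left(-2177 - 47868\right) \left(-48982\right) = \left(-50045\right) \left(-48982\right) = 2451304190$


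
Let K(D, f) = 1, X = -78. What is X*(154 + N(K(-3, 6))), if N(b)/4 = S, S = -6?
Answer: -10140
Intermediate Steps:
N(b) = -24 (N(b) = 4*(-6) = -24)
X*(154 + N(K(-3, 6))) = -78*(154 - 24) = -78*130 = -10140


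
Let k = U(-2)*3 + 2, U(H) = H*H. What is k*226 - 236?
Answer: 2928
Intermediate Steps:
U(H) = H**2
k = 14 (k = (-2)**2*3 + 2 = 4*3 + 2 = 12 + 2 = 14)
k*226 - 236 = 14*226 - 236 = 3164 - 236 = 2928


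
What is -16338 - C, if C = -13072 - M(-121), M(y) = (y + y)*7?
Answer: -4960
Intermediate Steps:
M(y) = 14*y (M(y) = (2*y)*7 = 14*y)
C = -11378 (C = -13072 - 14*(-121) = -13072 - 1*(-1694) = -13072 + 1694 = -11378)
-16338 - C = -16338 - 1*(-11378) = -16338 + 11378 = -4960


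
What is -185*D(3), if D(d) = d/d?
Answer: -185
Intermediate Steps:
D(d) = 1
-185*D(3) = -185*1 = -185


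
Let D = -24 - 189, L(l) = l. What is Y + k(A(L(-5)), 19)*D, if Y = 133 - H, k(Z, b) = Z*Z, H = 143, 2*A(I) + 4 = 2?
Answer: -223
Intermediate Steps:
A(I) = -1 (A(I) = -2 + (½)*2 = -2 + 1 = -1)
k(Z, b) = Z²
Y = -10 (Y = 133 - 1*143 = 133 - 143 = -10)
D = -213
Y + k(A(L(-5)), 19)*D = -10 + (-1)²*(-213) = -10 + 1*(-213) = -10 - 213 = -223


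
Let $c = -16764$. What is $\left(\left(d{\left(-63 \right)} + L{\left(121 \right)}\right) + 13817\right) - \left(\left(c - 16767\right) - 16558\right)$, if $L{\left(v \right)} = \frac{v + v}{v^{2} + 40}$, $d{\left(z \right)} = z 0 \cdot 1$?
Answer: $\frac{938204228}{14681} \approx 63906.0$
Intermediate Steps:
$d{\left(z \right)} = 0$ ($d{\left(z \right)} = 0 \cdot 1 = 0$)
$L{\left(v \right)} = \frac{2 v}{40 + v^{2}}$
$\left(\left(d{\left(-63 \right)} + L{\left(121 \right)}\right) + 13817\right) - \left(\left(c - 16767\right) - 16558\right) = \left(\left(0 + 2 \cdot 121 \frac{1}{40 + 121^{2}}\right) + 13817\right) - \left(\left(-16764 - 16767\right) - 16558\right) = \left(\left(0 + 2 \cdot 121 \frac{1}{40 + 14641}\right) + 13817\right) - \left(-33531 - 16558\right) = \left(\left(0 + 2 \cdot 121 \cdot \frac{1}{14681}\right) + 13817\right) - -50089 = \left(\left(0 + 2 \cdot 121 \cdot \frac{1}{14681}\right) + 13817\right) + 50089 = \left(\left(0 + \frac{242}{14681}\right) + 13817\right) + 50089 = \left(\frac{242}{14681} + 13817\right) + 50089 = \frac{202847619}{14681} + 50089 = \frac{938204228}{14681}$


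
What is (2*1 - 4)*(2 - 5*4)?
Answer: 36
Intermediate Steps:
(2*1 - 4)*(2 - 5*4) = (2 - 4)*(2 - 20) = -2*(-18) = 36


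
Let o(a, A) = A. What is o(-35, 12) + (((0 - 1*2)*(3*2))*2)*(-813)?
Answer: 19524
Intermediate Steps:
o(-35, 12) + (((0 - 1*2)*(3*2))*2)*(-813) = 12 + (((0 - 1*2)*(3*2))*2)*(-813) = 12 + (((0 - 2)*6)*2)*(-813) = 12 + (-2*6*2)*(-813) = 12 - 12*2*(-813) = 12 - 24*(-813) = 12 + 19512 = 19524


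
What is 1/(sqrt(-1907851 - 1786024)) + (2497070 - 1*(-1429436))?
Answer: 3926506 - I*sqrt(147755)/738775 ≈ 3.9265e+6 - 0.00052031*I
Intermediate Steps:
1/(sqrt(-1907851 - 1786024)) + (2497070 - 1*(-1429436)) = 1/(sqrt(-3693875)) + (2497070 + 1429436) = 1/(5*I*sqrt(147755)) + 3926506 = -I*sqrt(147755)/738775 + 3926506 = 3926506 - I*sqrt(147755)/738775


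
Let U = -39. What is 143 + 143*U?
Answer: -5434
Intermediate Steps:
143 + 143*U = 143 + 143*(-39) = 143 - 5577 = -5434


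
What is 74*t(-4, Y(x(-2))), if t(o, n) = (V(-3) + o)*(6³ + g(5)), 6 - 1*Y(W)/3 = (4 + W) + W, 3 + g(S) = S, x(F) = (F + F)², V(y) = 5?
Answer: 16132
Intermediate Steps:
x(F) = 4*F² (x(F) = (2*F)² = 4*F²)
g(S) = -3 + S
Y(W) = 6 - 6*W (Y(W) = 18 - 3*((4 + W) + W) = 18 - 3*(4 + 2*W) = 18 + (-12 - 6*W) = 6 - 6*W)
t(o, n) = 1090 + 218*o (t(o, n) = (5 + o)*(6³ + (-3 + 5)) = (5 + o)*(216 + 2) = (5 + o)*218 = 1090 + 218*o)
74*t(-4, Y(x(-2))) = 74*(1090 + 218*(-4)) = 74*(1090 - 872) = 74*218 = 16132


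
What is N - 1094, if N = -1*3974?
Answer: -5068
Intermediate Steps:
N = -3974
N - 1094 = -3974 - 1094 = -5068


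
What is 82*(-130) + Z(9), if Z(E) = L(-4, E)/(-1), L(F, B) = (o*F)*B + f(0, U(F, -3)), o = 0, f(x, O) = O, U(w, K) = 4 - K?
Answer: -10667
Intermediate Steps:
L(F, B) = 7 (L(F, B) = (0*F)*B + (4 - 1*(-3)) = 0*B + (4 + 3) = 0 + 7 = 7)
Z(E) = -7 (Z(E) = 7/(-1) = 7*(-1) = -7)
82*(-130) + Z(9) = 82*(-130) - 7 = -10660 - 7 = -10667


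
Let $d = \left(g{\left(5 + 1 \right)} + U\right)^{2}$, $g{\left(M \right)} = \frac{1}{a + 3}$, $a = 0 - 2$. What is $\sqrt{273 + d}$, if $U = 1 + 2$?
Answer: $17$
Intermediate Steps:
$a = -2$ ($a = 0 - 2 = -2$)
$U = 3$
$g{\left(M \right)} = 1$ ($g{\left(M \right)} = \frac{1}{-2 + 3} = 1^{-1} = 1$)
$d = 16$ ($d = \left(1 + 3\right)^{2} = 4^{2} = 16$)
$\sqrt{273 + d} = \sqrt{273 + 16} = \sqrt{289} = 17$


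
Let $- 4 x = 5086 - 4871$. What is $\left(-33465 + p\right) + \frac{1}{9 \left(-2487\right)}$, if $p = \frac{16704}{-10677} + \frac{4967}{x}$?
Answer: $- \frac{574769103964916}{17127135855} \approx -33559.0$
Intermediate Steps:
$x = - \frac{215}{4}$ ($x = - \frac{5086 - 4871}{4} = \left(- \frac{1}{4}\right) 215 = - \frac{215}{4} \approx -53.75$)
$p = - \frac{71907332}{765185}$ ($p = \frac{16704}{-10677} + \frac{4967}{- \frac{215}{4}} = 16704 \left(- \frac{1}{10677}\right) + 4967 \left(- \frac{4}{215}\right) = - \frac{5568}{3559} - \frac{19868}{215} = - \frac{71907332}{765185} \approx -93.974$)
$\left(-33465 + p\right) + \frac{1}{9 \left(-2487\right)} = \left(-33465 - \frac{71907332}{765185}\right) + \frac{1}{9 \left(-2487\right)} = - \frac{25678823357}{765185} + \frac{1}{-22383} = - \frac{25678823357}{765185} - \frac{1}{22383} = - \frac{574769103964916}{17127135855}$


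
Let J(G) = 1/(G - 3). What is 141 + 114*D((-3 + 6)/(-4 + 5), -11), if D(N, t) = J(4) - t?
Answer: 1509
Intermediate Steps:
J(G) = 1/(-3 + G)
D(N, t) = 1 - t (D(N, t) = 1/(-3 + 4) - t = 1/1 - t = 1 - t)
141 + 114*D((-3 + 6)/(-4 + 5), -11) = 141 + 114*(1 - 1*(-11)) = 141 + 114*(1 + 11) = 141 + 114*12 = 141 + 1368 = 1509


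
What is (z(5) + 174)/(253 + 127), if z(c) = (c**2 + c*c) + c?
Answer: 229/380 ≈ 0.60263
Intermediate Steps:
z(c) = c + 2*c**2 (z(c) = (c**2 + c**2) + c = 2*c**2 + c = c + 2*c**2)
(z(5) + 174)/(253 + 127) = (5*(1 + 2*5) + 174)/(253 + 127) = (5*(1 + 10) + 174)/380 = (5*11 + 174)*(1/380) = (55 + 174)*(1/380) = 229*(1/380) = 229/380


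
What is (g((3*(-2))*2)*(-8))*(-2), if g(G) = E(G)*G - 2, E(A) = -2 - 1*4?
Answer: 1120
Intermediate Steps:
E(A) = -6 (E(A) = -2 - 4 = -6)
g(G) = -2 - 6*G (g(G) = -6*G - 2 = -2 - 6*G)
(g((3*(-2))*2)*(-8))*(-2) = ((-2 - 6*3*(-2)*2)*(-8))*(-2) = ((-2 - (-36)*2)*(-8))*(-2) = ((-2 - 6*(-12))*(-8))*(-2) = ((-2 + 72)*(-8))*(-2) = (70*(-8))*(-2) = -560*(-2) = 1120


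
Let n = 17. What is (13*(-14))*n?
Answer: -3094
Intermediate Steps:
(13*(-14))*n = (13*(-14))*17 = -182*17 = -3094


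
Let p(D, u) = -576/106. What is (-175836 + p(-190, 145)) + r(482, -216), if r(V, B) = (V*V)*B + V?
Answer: -2668939202/53 ≈ -5.0357e+7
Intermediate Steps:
r(V, B) = V + B*V**2 (r(V, B) = V**2*B + V = B*V**2 + V = V + B*V**2)
p(D, u) = -288/53 (p(D, u) = -576*1/106 = -288/53)
(-175836 + p(-190, 145)) + r(482, -216) = (-175836 - 288/53) + 482*(1 - 216*482) = -9319596/53 + 482*(1 - 104112) = -9319596/53 + 482*(-104111) = -9319596/53 - 50181502 = -2668939202/53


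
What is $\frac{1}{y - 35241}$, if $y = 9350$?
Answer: $- \frac{1}{25891} \approx -3.8623 \cdot 10^{-5}$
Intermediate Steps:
$\frac{1}{y - 35241} = \frac{1}{9350 - 35241} = \frac{1}{-25891} = - \frac{1}{25891}$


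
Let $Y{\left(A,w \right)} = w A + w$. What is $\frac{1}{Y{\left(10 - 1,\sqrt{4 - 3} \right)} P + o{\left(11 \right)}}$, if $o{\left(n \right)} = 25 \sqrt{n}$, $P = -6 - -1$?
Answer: $\frac{2}{175} + \frac{\sqrt{11}}{175} \approx 0.030381$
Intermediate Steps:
$P = -5$ ($P = -6 + 1 = -5$)
$Y{\left(A,w \right)} = w + A w$ ($Y{\left(A,w \right)} = A w + w = w + A w$)
$\frac{1}{Y{\left(10 - 1,\sqrt{4 - 3} \right)} P + o{\left(11 \right)}} = \frac{1}{\sqrt{4 - 3} \left(1 + \left(10 - 1\right)\right) \left(-5\right) + 25 \sqrt{11}} = \frac{1}{\sqrt{1} \left(1 + 9\right) \left(-5\right) + 25 \sqrt{11}} = \frac{1}{1 \cdot 10 \left(-5\right) + 25 \sqrt{11}} = \frac{1}{10 \left(-5\right) + 25 \sqrt{11}} = \frac{1}{-50 + 25 \sqrt{11}}$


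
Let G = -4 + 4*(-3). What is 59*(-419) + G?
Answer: -24737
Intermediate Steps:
G = -16 (G = -4 - 12 = -16)
59*(-419) + G = 59*(-419) - 16 = -24721 - 16 = -24737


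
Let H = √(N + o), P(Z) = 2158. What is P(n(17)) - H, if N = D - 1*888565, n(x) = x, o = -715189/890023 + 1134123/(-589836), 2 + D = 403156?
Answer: 2158 - I*√3715990228637885320809942593/87494601038 ≈ 2158.0 - 696.72*I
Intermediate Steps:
D = 403154 (D = -2 + 403156 = 403154)
o = -477079924611/174989202076 (o = -715189*1/890023 + 1134123*(-1/589836) = -715189/890023 - 378041/196612 = -477079924611/174989202076 ≈ -2.7263)
N = -485411 (N = 403154 - 1*888565 = 403154 - 888565 = -485411)
H = I*√3715990228637885320809942593/87494601038 (H = √(-485411 - 477079924611/174989202076) = √(-84942160648837847/174989202076) = I*√3715990228637885320809942593/87494601038 ≈ 696.72*I)
P(n(17)) - H = 2158 - I*√3715990228637885320809942593/87494601038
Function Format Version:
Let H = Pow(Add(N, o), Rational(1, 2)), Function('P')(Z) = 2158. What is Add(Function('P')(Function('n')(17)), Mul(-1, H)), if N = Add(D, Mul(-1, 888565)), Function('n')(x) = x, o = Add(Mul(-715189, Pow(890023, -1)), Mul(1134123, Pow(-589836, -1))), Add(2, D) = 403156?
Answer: Add(2158, Mul(Rational(-1, 87494601038), I, Pow(3715990228637885320809942593, Rational(1, 2)))) ≈ Add(2158.0, Mul(-696.72, I))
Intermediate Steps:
D = 403154 (D = Add(-2, 403156) = 403154)
o = Rational(-477079924611, 174989202076) (o = Add(Mul(-715189, Rational(1, 890023)), Mul(1134123, Rational(-1, 589836))) = Add(Rational(-715189, 890023), Rational(-378041, 196612)) = Rational(-477079924611, 174989202076) ≈ -2.7263)
N = -485411 (N = Add(403154, Mul(-1, 888565)) = Add(403154, -888565) = -485411)
H = Mul(Rational(1, 87494601038), I, Pow(3715990228637885320809942593, Rational(1, 2))) (H = Pow(Add(-485411, Rational(-477079924611, 174989202076)), Rational(1, 2)) = Pow(Rational(-84942160648837847, 174989202076), Rational(1, 2)) = Mul(Rational(1, 87494601038), I, Pow(3715990228637885320809942593, Rational(1, 2))) ≈ Mul(696.72, I))
Add(Function('P')(Function('n')(17)), Mul(-1, H)) = Add(2158, Mul(-1, Mul(Rational(1, 87494601038), I, Pow(3715990228637885320809942593, Rational(1, 2))))) = Add(2158, Mul(Rational(-1, 87494601038), I, Pow(3715990228637885320809942593, Rational(1, 2))))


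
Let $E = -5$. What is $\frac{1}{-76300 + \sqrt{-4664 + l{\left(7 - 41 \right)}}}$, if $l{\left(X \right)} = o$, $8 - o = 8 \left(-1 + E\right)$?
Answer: $- \frac{19075}{1455423652} - \frac{3 i \sqrt{2}}{363855913} \approx -1.3106 \cdot 10^{-5} - 1.166 \cdot 10^{-8} i$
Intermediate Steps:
$o = 56$ ($o = 8 - 8 \left(-1 - 5\right) = 8 - 8 \left(-6\right) = 8 - -48 = 8 + 48 = 56$)
$l{\left(X \right)} = 56$
$\frac{1}{-76300 + \sqrt{-4664 + l{\left(7 - 41 \right)}}} = \frac{1}{-76300 + \sqrt{-4664 + 56}} = \frac{1}{-76300 + \sqrt{-4608}} = \frac{1}{-76300 + 48 i \sqrt{2}}$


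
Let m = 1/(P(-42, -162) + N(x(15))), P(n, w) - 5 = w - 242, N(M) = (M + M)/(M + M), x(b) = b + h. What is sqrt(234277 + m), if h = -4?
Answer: sqrt(37110413510)/398 ≈ 484.02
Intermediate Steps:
x(b) = -4 + b (x(b) = b - 4 = -4 + b)
N(M) = 1 (N(M) = (2*M)/((2*M)) = (2*M)*(1/(2*M)) = 1)
P(n, w) = -237 + w (P(n, w) = 5 + (w - 242) = 5 + (-242 + w) = -237 + w)
m = -1/398 (m = 1/((-237 - 162) + 1) = 1/(-399 + 1) = 1/(-398) = -1/398 ≈ -0.0025126)
sqrt(234277 + m) = sqrt(234277 - 1/398) = sqrt(93242245/398) = sqrt(37110413510)/398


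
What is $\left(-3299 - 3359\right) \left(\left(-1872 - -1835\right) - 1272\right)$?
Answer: $8715322$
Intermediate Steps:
$\left(-3299 - 3359\right) \left(\left(-1872 - -1835\right) - 1272\right) = - 6658 \left(\left(-1872 + 1835\right) - 1272\right) = - 6658 \left(-37 - 1272\right) = \left(-6658\right) \left(-1309\right) = 8715322$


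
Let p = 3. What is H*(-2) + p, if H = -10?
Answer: 23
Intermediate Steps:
H*(-2) + p = -10*(-2) + 3 = 20 + 3 = 23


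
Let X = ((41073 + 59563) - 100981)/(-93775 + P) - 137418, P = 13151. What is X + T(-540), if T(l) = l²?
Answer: 12430769913/80624 ≈ 1.5418e+5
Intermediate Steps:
X = -11079188487/80624 (X = ((41073 + 59563) - 100981)/(-93775 + 13151) - 137418 = (100636 - 100981)/(-80624) - 137418 = -345*(-1/80624) - 137418 = 345/80624 - 137418 = -11079188487/80624 ≈ -1.3742e+5)
X + T(-540) = -11079188487/80624 + (-540)² = -11079188487/80624 + 291600 = 12430769913/80624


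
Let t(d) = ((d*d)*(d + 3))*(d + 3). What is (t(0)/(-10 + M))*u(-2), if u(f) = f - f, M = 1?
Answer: 0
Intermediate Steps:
u(f) = 0
t(d) = d²*(3 + d)² (t(d) = (d²*(3 + d))*(3 + d) = d²*(3 + d)²)
(t(0)/(-10 + M))*u(-2) = ((0²*(3 + 0)²)/(-10 + 1))*0 = ((0*3²)/(-9))*0 = -0*9*0 = -⅑*0*0 = 0*0 = 0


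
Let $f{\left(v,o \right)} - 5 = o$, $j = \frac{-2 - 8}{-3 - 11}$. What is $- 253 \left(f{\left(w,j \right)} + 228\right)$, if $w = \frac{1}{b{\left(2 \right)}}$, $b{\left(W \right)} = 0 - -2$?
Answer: $- \frac{413908}{7} \approx -59130.0$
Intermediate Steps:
$b{\left(W \right)} = 2$ ($b{\left(W \right)} = 0 + 2 = 2$)
$j = \frac{5}{7}$ ($j = - \frac{10}{-14} = \left(-10\right) \left(- \frac{1}{14}\right) = \frac{5}{7} \approx 0.71429$)
$w = \frac{1}{2} \approx 0.5$
$f{\left(v,o \right)} = 5 + o$
$- 253 \left(f{\left(w,j \right)} + 228\right) = - 253 \left(\left(5 + \frac{5}{7}\right) + 228\right) = - 253 \left(\frac{40}{7} + 228\right) = \left(-253\right) \frac{1636}{7} = - \frac{413908}{7}$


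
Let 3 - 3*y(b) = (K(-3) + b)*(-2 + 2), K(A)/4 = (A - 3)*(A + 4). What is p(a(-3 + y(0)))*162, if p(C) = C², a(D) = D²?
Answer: 2592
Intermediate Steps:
K(A) = 4*(-3 + A)*(4 + A) (K(A) = 4*((A - 3)*(A + 4)) = 4*((-3 + A)*(4 + A)) = 4*(-3 + A)*(4 + A))
y(b) = 1 (y(b) = 1 - ((-48 + 4*(-3) + 4*(-3)²) + b)*(-2 + 2)/3 = 1 - ((-48 - 12 + 4*9) + b)*0/3 = 1 - ((-48 - 12 + 36) + b)*0/3 = 1 - (-24 + b)*0/3 = 1 - ⅓*0 = 1 + 0 = 1)
p(a(-3 + y(0)))*162 = ((-3 + 1)²)²*162 = ((-2)²)²*162 = 4²*162 = 16*162 = 2592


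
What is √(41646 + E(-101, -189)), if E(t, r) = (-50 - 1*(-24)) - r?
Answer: √41809 ≈ 204.47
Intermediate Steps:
E(t, r) = -26 - r (E(t, r) = (-50 + 24) - r = -26 - r)
√(41646 + E(-101, -189)) = √(41646 + (-26 - 1*(-189))) = √(41646 + (-26 + 189)) = √(41646 + 163) = √41809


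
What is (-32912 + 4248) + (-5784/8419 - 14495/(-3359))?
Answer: -810498718595/28279421 ≈ -28660.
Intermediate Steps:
(-32912 + 4248) + (-5784/8419 - 14495/(-3359)) = -28664 + (-5784*1/8419 - 14495*(-1/3359)) = -28664 + (-5784/8419 + 14495/3359) = -28664 + 102604949/28279421 = -810498718595/28279421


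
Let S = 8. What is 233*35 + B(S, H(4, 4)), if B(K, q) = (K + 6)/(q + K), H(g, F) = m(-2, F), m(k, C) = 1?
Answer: 73409/9 ≈ 8156.6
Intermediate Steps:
H(g, F) = 1
B(K, q) = (6 + K)/(K + q)
233*35 + B(S, H(4, 4)) = 233*35 + (6 + 8)/(8 + 1) = 8155 + 14/9 = 73409/9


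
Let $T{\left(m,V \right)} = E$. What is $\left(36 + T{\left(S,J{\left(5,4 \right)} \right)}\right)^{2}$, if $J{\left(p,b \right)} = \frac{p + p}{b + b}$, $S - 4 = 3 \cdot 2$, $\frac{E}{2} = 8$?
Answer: $2704$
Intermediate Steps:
$E = 16$ ($E = 2 \cdot 8 = 16$)
$S = 10$ ($S = 4 + 3 \cdot 2 = 4 + 6 = 10$)
$J{\left(p,b \right)} = \frac{p}{b}$ ($J{\left(p,b \right)} = \frac{2 p}{2 b} = 2 p \frac{1}{2 b} = \frac{p}{b}$)
$T{\left(m,V \right)} = 16$
$\left(36 + T{\left(S,J{\left(5,4 \right)} \right)}\right)^{2} = \left(36 + 16\right)^{2} = 52^{2} = 2704$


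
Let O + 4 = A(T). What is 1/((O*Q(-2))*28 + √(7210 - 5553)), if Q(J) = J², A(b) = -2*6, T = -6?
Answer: -1792/3209607 - √1657/3209607 ≈ -0.00057101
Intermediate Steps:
A(b) = -12
O = -16 (O = -4 - 12 = -16)
1/((O*Q(-2))*28 + √(7210 - 5553)) = 1/(-16*(-2)²*28 + √(7210 - 5553)) = 1/(-16*4*28 + √1657) = 1/(-64*28 + √1657) = 1/(-1792 + √1657)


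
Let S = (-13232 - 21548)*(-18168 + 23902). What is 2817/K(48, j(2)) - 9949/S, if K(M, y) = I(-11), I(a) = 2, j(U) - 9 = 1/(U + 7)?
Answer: 280895080369/199428520 ≈ 1408.5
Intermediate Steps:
j(U) = 9 + 1/(7 + U) (j(U) = 9 + 1/(U + 7) = 9 + 1/(7 + U))
K(M, y) = 2
S = -199428520 (S = -34780*5734 = -199428520)
2817/K(48, j(2)) - 9949/S = 2817/2 - 9949/(-199428520) = 2817*(½) - 9949*(-1/199428520) = 2817/2 + 9949/199428520 = 280895080369/199428520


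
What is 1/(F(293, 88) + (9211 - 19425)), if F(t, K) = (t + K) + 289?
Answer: -1/9544 ≈ -0.00010478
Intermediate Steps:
F(t, K) = 289 + K + t (F(t, K) = (K + t) + 289 = 289 + K + t)
1/(F(293, 88) + (9211 - 19425)) = 1/((289 + 88 + 293) + (9211 - 19425)) = 1/(670 - 10214) = 1/(-9544) = -1/9544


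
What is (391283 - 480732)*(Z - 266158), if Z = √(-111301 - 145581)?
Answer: 23807566942 - 89449*I*√256882 ≈ 2.3808e+10 - 4.5336e+7*I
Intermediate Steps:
Z = I*√256882 (Z = √(-256882) = I*√256882 ≈ 506.84*I)
(391283 - 480732)*(Z - 266158) = (391283 - 480732)*(I*√256882 - 266158) = -89449*(-266158 + I*√256882) = 23807566942 - 89449*I*√256882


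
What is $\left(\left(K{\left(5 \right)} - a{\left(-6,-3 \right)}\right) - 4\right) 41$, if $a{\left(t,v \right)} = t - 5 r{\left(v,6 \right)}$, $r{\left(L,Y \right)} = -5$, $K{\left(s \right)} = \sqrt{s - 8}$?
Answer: $-943 + 41 i \sqrt{3} \approx -943.0 + 71.014 i$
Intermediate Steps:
$K{\left(s \right)} = \sqrt{-8 + s}$
$a{\left(t,v \right)} = 25 + t$ ($a{\left(t,v \right)} = t - -25 = t + 25 = 25 + t$)
$\left(\left(K{\left(5 \right)} - a{\left(-6,-3 \right)}\right) - 4\right) 41 = \left(\left(\sqrt{-8 + 5} - \left(25 - 6\right)\right) - 4\right) 41 = \left(\left(\sqrt{-3} - 19\right) - 4\right) 41 = \left(\left(i \sqrt{3} - 19\right) - 4\right) 41 = \left(\left(-19 + i \sqrt{3}\right) - 4\right) 41 = \left(-23 + i \sqrt{3}\right) 41 = -943 + 41 i \sqrt{3}$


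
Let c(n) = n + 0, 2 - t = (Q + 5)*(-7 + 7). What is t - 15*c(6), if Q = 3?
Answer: -88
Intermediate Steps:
t = 2 (t = 2 - (3 + 5)*(-7 + 7) = 2 - 8*0 = 2 - 1*0 = 2 + 0 = 2)
c(n) = n
t - 15*c(6) = 2 - 15*6 = 2 - 90 = -88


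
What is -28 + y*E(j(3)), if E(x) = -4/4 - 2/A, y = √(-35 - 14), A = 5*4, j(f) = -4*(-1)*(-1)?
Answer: -28 - 77*I/10 ≈ -28.0 - 7.7*I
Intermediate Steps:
j(f) = -4 (j(f) = 4*(-1) = -4)
A = 20
y = 7*I (y = √(-49) = 7*I ≈ 7.0*I)
E(x) = -11/10 (E(x) = -4/4 - 2/20 = -4*¼ - 2*1/20 = -1 - ⅒ = -11/10)
-28 + y*E(j(3)) = -28 + (7*I)*(-11/10) = -28 - 77*I/10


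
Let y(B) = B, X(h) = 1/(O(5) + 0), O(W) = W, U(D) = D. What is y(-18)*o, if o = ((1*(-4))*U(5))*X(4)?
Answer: 72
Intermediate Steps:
X(h) = ⅕ (X(h) = 1/(5 + 0) = 1/5 = ⅕)
o = -4 (o = ((1*(-4))*5)*(⅕) = -4*5*(⅕) = -20*⅕ = -4)
y(-18)*o = -18*(-4) = 72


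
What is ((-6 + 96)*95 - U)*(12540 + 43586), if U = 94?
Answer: 474601456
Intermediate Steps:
((-6 + 96)*95 - U)*(12540 + 43586) = ((-6 + 96)*95 - 1*94)*(12540 + 43586) = (90*95 - 94)*56126 = (8550 - 94)*56126 = 8456*56126 = 474601456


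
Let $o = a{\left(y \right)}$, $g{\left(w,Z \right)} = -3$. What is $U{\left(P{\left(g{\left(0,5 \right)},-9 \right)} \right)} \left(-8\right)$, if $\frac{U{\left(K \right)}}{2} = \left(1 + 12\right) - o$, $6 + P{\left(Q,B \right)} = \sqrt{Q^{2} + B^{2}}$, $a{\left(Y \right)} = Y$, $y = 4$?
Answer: $-144$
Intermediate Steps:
$o = 4$
$P{\left(Q,B \right)} = -6 + \sqrt{B^{2} + Q^{2}}$ ($P{\left(Q,B \right)} = -6 + \sqrt{Q^{2} + B^{2}} = -6 + \sqrt{B^{2} + Q^{2}}$)
$U{\left(K \right)} = 18$ ($U{\left(K \right)} = 2 \left(\left(1 + 12\right) - 4\right) = 2 \left(13 - 4\right) = 2 \cdot 9 = 18$)
$U{\left(P{\left(g{\left(0,5 \right)},-9 \right)} \right)} \left(-8\right) = 18 \left(-8\right) = -144$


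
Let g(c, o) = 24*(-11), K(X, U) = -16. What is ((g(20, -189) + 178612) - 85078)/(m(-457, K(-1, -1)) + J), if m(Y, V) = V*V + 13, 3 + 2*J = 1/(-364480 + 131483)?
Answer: 21731630190/62326697 ≈ 348.67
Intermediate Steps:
g(c, o) = -264
J = -349496/232997 (J = -3/2 + 1/(2*(-364480 + 131483)) = -3/2 + (½)/(-232997) = -3/2 + (½)*(-1/232997) = -3/2 - 1/465994 = -349496/232997 ≈ -1.5000)
m(Y, V) = 13 + V² (m(Y, V) = V² + 13 = 13 + V²)
((g(20, -189) + 178612) - 85078)/(m(-457, K(-1, -1)) + J) = ((-264 + 178612) - 85078)/((13 + (-16)²) - 349496/232997) = (178348 - 85078)/((13 + 256) - 349496/232997) = 93270/(269 - 349496/232997) = 93270/(62326697/232997) = 93270*(232997/62326697) = 21731630190/62326697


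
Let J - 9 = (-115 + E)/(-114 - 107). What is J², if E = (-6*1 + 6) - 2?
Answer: 26244/289 ≈ 90.810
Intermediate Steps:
E = -2 (E = (-6 + 6) - 2 = 0 - 2 = -2)
J = 162/17 (J = 9 + (-115 - 2)/(-114 - 107) = 9 - 117/(-221) = 9 - 117*(-1/221) = 9 + 9/17 = 162/17 ≈ 9.5294)
J² = (162/17)² = 26244/289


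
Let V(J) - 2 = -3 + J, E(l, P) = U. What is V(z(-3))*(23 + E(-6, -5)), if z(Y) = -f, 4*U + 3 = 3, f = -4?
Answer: 69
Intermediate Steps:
U = 0 (U = -¾ + (¼)*3 = -¾ + ¾ = 0)
E(l, P) = 0
z(Y) = 4 (z(Y) = -1*(-4) = 4)
V(J) = -1 + J (V(J) = 2 + (-3 + J) = -1 + J)
V(z(-3))*(23 + E(-6, -5)) = (-1 + 4)*(23 + 0) = 3*23 = 69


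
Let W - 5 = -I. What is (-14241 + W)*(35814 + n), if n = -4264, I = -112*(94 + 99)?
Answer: 232839000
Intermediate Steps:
I = -21616 (I = -112*193 = -21616)
W = 21621 (W = 5 - 1*(-21616) = 5 + 21616 = 21621)
(-14241 + W)*(35814 + n) = (-14241 + 21621)*(35814 - 4264) = 7380*31550 = 232839000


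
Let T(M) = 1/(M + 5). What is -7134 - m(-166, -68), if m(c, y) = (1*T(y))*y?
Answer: -449510/63 ≈ -7135.1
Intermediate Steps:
T(M) = 1/(5 + M)
m(c, y) = y/(5 + y) (m(c, y) = (1/(5 + y))*y = y/(5 + y))
-7134 - m(-166, -68) = -7134 - (-68)/(5 - 68) = -7134 - (-68)/(-63) = -7134 - (-68)*(-1)/63 = -7134 - 1*68/63 = -7134 - 68/63 = -449510/63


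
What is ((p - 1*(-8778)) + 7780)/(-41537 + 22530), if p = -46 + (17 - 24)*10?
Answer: -16442/19007 ≈ -0.86505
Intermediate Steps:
p = -116 (p = -46 - 7*10 = -46 - 70 = -116)
((p - 1*(-8778)) + 7780)/(-41537 + 22530) = ((-116 - 1*(-8778)) + 7780)/(-41537 + 22530) = ((-116 + 8778) + 7780)/(-19007) = (8662 + 7780)*(-1/19007) = 16442*(-1/19007) = -16442/19007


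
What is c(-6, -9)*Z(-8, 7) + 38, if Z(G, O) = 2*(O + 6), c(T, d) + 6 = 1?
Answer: -92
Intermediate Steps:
c(T, d) = -5 (c(T, d) = -6 + 1 = -5)
Z(G, O) = 12 + 2*O (Z(G, O) = 2*(6 + O) = 12 + 2*O)
c(-6, -9)*Z(-8, 7) + 38 = -5*(12 + 2*7) + 38 = -5*(12 + 14) + 38 = -5*26 + 38 = -130 + 38 = -92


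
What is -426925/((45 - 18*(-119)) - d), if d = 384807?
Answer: 85385/76524 ≈ 1.1158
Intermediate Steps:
-426925/((45 - 18*(-119)) - d) = -426925/((45 - 18*(-119)) - 1*384807) = -426925/((45 + 2142) - 384807) = -426925/(2187 - 384807) = -426925/(-382620) = -426925*(-1/382620) = 85385/76524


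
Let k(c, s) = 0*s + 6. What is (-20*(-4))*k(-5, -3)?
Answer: 480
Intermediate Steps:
k(c, s) = 6 (k(c, s) = 0 + 6 = 6)
(-20*(-4))*k(-5, -3) = -20*(-4)*6 = 80*6 = 480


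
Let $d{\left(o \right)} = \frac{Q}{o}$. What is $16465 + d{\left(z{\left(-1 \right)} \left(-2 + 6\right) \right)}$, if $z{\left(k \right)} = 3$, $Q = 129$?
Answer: $\frac{65903}{4} \approx 16476.0$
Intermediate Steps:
$d{\left(o \right)} = \frac{129}{o}$
$16465 + d{\left(z{\left(-1 \right)} \left(-2 + 6\right) \right)} = 16465 + \frac{129}{3 \left(-2 + 6\right)} = 16465 + \frac{129}{3 \cdot 4} = 16465 + \frac{129}{12} = 16465 + 129 \cdot \frac{1}{12} = 16465 + \frac{43}{4} = \frac{65903}{4}$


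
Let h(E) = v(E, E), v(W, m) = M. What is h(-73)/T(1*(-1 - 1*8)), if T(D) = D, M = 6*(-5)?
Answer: 10/3 ≈ 3.3333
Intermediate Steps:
M = -30
v(W, m) = -30
h(E) = -30
h(-73)/T(1*(-1 - 1*8)) = -30/(-1 - 1*8) = -30/(-1 - 8) = -30/(1*(-9)) = -30/(-9) = -30*(-⅑) = 10/3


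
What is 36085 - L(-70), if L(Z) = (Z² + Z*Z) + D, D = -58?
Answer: 26343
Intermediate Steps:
L(Z) = -58 + 2*Z² (L(Z) = (Z² + Z*Z) - 58 = (Z² + Z²) - 58 = 2*Z² - 58 = -58 + 2*Z²)
36085 - L(-70) = 36085 - (-58 + 2*(-70)²) = 36085 - (-58 + 2*4900) = 36085 - (-58 + 9800) = 36085 - 1*9742 = 36085 - 9742 = 26343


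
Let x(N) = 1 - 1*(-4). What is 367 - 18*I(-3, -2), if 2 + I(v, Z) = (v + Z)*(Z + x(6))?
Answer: 673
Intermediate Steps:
x(N) = 5 (x(N) = 1 + 4 = 5)
I(v, Z) = -2 + (5 + Z)*(Z + v) (I(v, Z) = -2 + (v + Z)*(Z + 5) = -2 + (Z + v)*(5 + Z) = -2 + (5 + Z)*(Z + v))
367 - 18*I(-3, -2) = 367 - 18*(-2 + (-2)² + 5*(-2) + 5*(-3) - 2*(-3)) = 367 - 18*(-2 + 4 - 10 - 15 + 6) = 367 - 18*(-17) = 367 - 1*(-306) = 367 + 306 = 673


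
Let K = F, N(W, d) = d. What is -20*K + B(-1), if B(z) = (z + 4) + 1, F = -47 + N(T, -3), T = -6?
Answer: 1004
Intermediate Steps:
F = -50 (F = -47 - 3 = -50)
K = -50
B(z) = 5 + z (B(z) = (4 + z) + 1 = 5 + z)
-20*K + B(-1) = -20*(-50) + (5 - 1) = 1000 + 4 = 1004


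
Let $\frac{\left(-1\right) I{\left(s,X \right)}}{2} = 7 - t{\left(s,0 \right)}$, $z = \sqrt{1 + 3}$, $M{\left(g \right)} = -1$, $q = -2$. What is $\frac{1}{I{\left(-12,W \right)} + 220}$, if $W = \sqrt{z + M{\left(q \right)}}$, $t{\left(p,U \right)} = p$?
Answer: $\frac{1}{182} \approx 0.0054945$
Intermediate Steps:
$z = 2$ ($z = \sqrt{4} = 2$)
$W = 1$ ($W = \sqrt{2 - 1} = \sqrt{1} = 1$)
$I{\left(s,X \right)} = -14 + 2 s$ ($I{\left(s,X \right)} = - 2 \left(7 - s\right) = -14 + 2 s$)
$\frac{1}{I{\left(-12,W \right)} + 220} = \frac{1}{\left(-14 + 2 \left(-12\right)\right) + 220} = \frac{1}{\left(-14 - 24\right) + 220} = \frac{1}{-38 + 220} = \frac{1}{182}$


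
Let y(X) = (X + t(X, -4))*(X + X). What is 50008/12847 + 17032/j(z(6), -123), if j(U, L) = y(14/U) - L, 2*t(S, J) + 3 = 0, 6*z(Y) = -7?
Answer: 241163680/5742609 ≈ 41.995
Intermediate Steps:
z(Y) = -7/6 (z(Y) = (1/6)*(-7) = -7/6)
t(S, J) = -3/2 (t(S, J) = -3/2 + (1/2)*0 = -3/2 + 0 = -3/2)
y(X) = 2*X*(-3/2 + X) (y(X) = (X - 3/2)*(X + X) = (-3/2 + X)*(2*X) = 2*X*(-3/2 + X))
j(U, L) = -L + 14*(-3 + 28/U)/U (j(U, L) = (14/U)*(-3 + 2*(14/U)) - L = (14/U)*(-3 + 28/U) - L = 14*(-3 + 28/U)/U - L = -L + 14*(-3 + 28/U)/U)
50008/12847 + 17032/j(z(6), -123) = 50008/12847 + 17032/(-1*(-123) - 42/(-7/6) + 392/(-7/6)**2) = 50008*(1/12847) + 17032/(123 - 42*(-6/7) + 392*(36/49)) = 50008/12847 + 17032/(123 + 36 + 288) = 50008/12847 + 17032/447 = 241163680/5742609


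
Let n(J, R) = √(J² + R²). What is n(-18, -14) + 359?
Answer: 359 + 2*√130 ≈ 381.80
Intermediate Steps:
n(-18, -14) + 359 = √((-18)² + (-14)²) + 359 = √(324 + 196) + 359 = √520 + 359 = 2*√130 + 359 = 359 + 2*√130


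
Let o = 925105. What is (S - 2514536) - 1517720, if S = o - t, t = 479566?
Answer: -3586717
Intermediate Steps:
S = 445539 (S = 925105 - 1*479566 = 925105 - 479566 = 445539)
(S - 2514536) - 1517720 = (445539 - 2514536) - 1517720 = -2068997 - 1517720 = -3586717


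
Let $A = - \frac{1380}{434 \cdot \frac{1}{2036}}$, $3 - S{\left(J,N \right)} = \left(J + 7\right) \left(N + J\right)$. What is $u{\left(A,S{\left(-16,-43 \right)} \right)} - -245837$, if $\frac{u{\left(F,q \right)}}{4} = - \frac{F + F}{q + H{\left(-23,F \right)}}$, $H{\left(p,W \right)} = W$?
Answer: $\frac{15563226353}{63309} \approx 2.4583 \cdot 10^{5}$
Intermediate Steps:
$S{\left(J,N \right)} = 3 - \left(7 + J\right) \left(J + N\right)$ ($S{\left(J,N \right)} = 3 - \left(J + 7\right) \left(N + J\right) = 3 - \left(7 + J\right) \left(J + N\right)$)
$A = - \frac{1404840}{217}$ ($A = - \frac{1380}{434 \cdot \frac{1}{2036}} = - \frac{1380}{\frac{217}{1018}} = \left(-1380\right) \frac{1018}{217} = - \frac{1404840}{217} \approx -6473.9$)
$u{\left(F,q \right)} = - \frac{8 F}{F + q}$ ($u{\left(F,q \right)} = 4 \left(- \frac{F + F}{q + F}\right) = 4 \left(- \frac{2 F}{F + q}\right) = - \frac{8 F}{F + q}$)
$u{\left(A,S{\left(-16,-43 \right)} \right)} - -245837 = \left(-8\right) \left(- \frac{1404840}{217}\right) \frac{1}{- \frac{1404840}{217} - \left(-160 + 688\right)} - -245837 = \left(-8\right) \left(- \frac{1404840}{217}\right) \frac{1}{- \frac{1404840}{217} + \left(3 - 256 + 112 + 301 - 688\right)} + 245837 = \left(-8\right) \left(- \frac{1404840}{217}\right) \frac{1}{- \frac{1404840}{217} - 528} + 245837 = \left(-8\right) \left(- \frac{1404840}{217}\right) \frac{1}{- \frac{1519416}{217}} + 245837 = \left(-8\right) \left(- \frac{1404840}{217}\right) \left(- \frac{217}{1519416}\right) + 245837 = - \frac{468280}{63309} + 245837 = \frac{15563226353}{63309}$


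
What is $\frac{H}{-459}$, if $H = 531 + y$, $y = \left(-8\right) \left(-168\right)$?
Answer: $- \frac{625}{153} \approx -4.085$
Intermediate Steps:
$y = 1344$
$H = 1875$ ($H = 531 + 1344 = 1875$)
$\frac{H}{-459} = \frac{1875}{-459} = 1875 \left(- \frac{1}{459}\right) = - \frac{625}{153}$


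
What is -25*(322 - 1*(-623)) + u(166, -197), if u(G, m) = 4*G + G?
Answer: -22795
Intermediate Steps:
u(G, m) = 5*G
-25*(322 - 1*(-623)) + u(166, -197) = -25*(322 - 1*(-623)) + 5*166 = -25*(322 + 623) + 830 = -25*945 + 830 = -23625 + 830 = -22795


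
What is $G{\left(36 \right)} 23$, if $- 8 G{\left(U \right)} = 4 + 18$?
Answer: $- \frac{253}{4} \approx -63.25$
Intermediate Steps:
$G{\left(U \right)} = - \frac{11}{4}$ ($G{\left(U \right)} = - \frac{4 + 18}{8} = \left(- \frac{1}{8}\right) 22 = - \frac{11}{4}$)
$G{\left(36 \right)} 23 = \left(- \frac{11}{4}\right) 23 = - \frac{253}{4}$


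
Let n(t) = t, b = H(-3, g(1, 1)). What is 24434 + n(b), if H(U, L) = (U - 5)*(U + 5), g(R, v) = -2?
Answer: 24418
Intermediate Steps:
H(U, L) = (-5 + U)*(5 + U)
b = -16 (b = -25 + (-3)² = -25 + 9 = -16)
24434 + n(b) = 24434 - 16 = 24418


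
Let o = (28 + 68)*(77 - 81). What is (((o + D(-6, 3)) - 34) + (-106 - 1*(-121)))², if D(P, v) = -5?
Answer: 166464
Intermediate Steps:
o = -384 (o = 96*(-4) = -384)
(((o + D(-6, 3)) - 34) + (-106 - 1*(-121)))² = (((-384 - 5) - 34) + (-106 - 1*(-121)))² = ((-389 - 34) + (-106 + 121))² = (-423 + 15)² = (-408)² = 166464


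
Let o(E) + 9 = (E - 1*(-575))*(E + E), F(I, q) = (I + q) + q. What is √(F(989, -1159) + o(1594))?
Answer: 31*√7194 ≈ 2629.3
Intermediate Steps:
F(I, q) = I + 2*q
o(E) = -9 + 2*E*(575 + E) (o(E) = -9 + (E - 1*(-575))*(E + E) = -9 + (E + 575)*(2*E) = -9 + (575 + E)*(2*E) = -9 + 2*E*(575 + E))
√(F(989, -1159) + o(1594)) = √((989 + 2*(-1159)) + (-9 + 2*1594² + 1150*1594)) = √((989 - 2318) + (-9 + 2*2540836 + 1833100)) = √(-1329 + (-9 + 5081672 + 1833100)) = √(-1329 + 6914763) = √6913434 = 31*√7194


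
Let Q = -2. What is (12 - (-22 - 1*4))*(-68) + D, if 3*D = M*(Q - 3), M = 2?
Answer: -7762/3 ≈ -2587.3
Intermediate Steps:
D = -10/3 (D = (2*(-2 - 3))/3 = (2*(-5))/3 = (⅓)*(-10) = -10/3 ≈ -3.3333)
(12 - (-22 - 1*4))*(-68) + D = (12 - (-22 - 1*4))*(-68) - 10/3 = (12 - (-22 - 4))*(-68) - 10/3 = (12 - 1*(-26))*(-68) - 10/3 = (12 + 26)*(-68) - 10/3 = 38*(-68) - 10/3 = -2584 - 10/3 = -7762/3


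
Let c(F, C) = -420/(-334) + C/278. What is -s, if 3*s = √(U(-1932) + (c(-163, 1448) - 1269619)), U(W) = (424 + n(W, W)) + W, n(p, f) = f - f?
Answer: -7*I*√13978262671061/69639 ≈ -375.81*I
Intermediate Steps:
n(p, f) = 0
U(W) = 424 + W (U(W) = (424 + 0) + W = 424 + W)
c(F, C) = 210/167 + C/278 (c(F, C) = -420*(-1/334) + C*(1/278) = 210/167 + C/278)
s = 7*I*√13978262671061/69639 (s = √((424 - 1932) + ((210/167 + (1/278)*1448) - 1269619))/3 = √(-1508 + ((210/167 + 724/139) - 1269619))/3 = √(-1508 + (150098/23213 - 1269619))/3 = √(-1508 - 29471515749/23213)/3 = √(-29506520953/23213)/3 = (7*I*√13978262671061/23213)/3 = 7*I*√13978262671061/69639 ≈ 375.81*I)
-s = -7*I*√13978262671061/69639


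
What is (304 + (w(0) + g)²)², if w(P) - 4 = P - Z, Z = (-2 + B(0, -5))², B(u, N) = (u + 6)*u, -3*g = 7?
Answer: 7756225/81 ≈ 95756.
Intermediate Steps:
g = -7/3 (g = -⅓*7 = -7/3 ≈ -2.3333)
B(u, N) = u*(6 + u) (B(u, N) = (6 + u)*u = u*(6 + u))
Z = 4 (Z = (-2 + 0*(6 + 0))² = (-2 + 0*6)² = (-2 + 0)² = (-2)² = 4)
w(P) = P (w(P) = 4 + (P - 1*4) = 4 + (P - 4) = 4 + (-4 + P) = P)
(304 + (w(0) + g)²)² = (304 + (0 - 7/3)²)² = (304 + (-7/3)²)² = (304 + 49/9)² = (2785/9)² = 7756225/81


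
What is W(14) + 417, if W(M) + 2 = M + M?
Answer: 443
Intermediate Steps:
W(M) = -2 + 2*M (W(M) = -2 + (M + M) = -2 + 2*M)
W(14) + 417 = (-2 + 2*14) + 417 = (-2 + 28) + 417 = 26 + 417 = 443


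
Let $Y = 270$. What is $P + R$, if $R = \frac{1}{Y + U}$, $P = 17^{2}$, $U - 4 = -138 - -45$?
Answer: $\frac{52310}{181} \approx 289.01$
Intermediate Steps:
$U = -89$ ($U = 4 - 93 = -89$)
$P = 289$
$R = \frac{1}{181}$ ($R = \frac{1}{270 - 89} = \frac{1}{181} \approx 0.0055249$)
$P + R = 289 + \frac{1}{181} = \frac{52310}{181}$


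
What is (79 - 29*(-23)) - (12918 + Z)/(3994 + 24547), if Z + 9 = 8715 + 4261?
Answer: 21265701/28541 ≈ 745.09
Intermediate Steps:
Z = 12967 (Z = -9 + (8715 + 4261) = -9 + 12976 = 12967)
(79 - 29*(-23)) - (12918 + Z)/(3994 + 24547) = (79 - 29*(-23)) - (12918 + 12967)/(3994 + 24547) = (79 + 667) - 25885/28541 = 746 - 25885/28541 = 21265701/28541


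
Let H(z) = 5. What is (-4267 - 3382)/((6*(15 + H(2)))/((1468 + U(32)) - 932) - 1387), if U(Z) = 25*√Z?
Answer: 88602964049/16063667167 - 2868375*√2/16063667167 ≈ 5.5155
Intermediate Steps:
(-4267 - 3382)/((6*(15 + H(2)))/((1468 + U(32)) - 932) - 1387) = (-4267 - 3382)/((6*(15 + 5))/((1468 + 25*√32) - 932) - 1387) = -7649/((6*20)/((1468 + 25*(4*√2)) - 932) - 1387) = -7649/(120/((1468 + 100*√2) - 932) - 1387) = -7649/(120/(536 + 100*√2) - 1387) = -7649/(-1387 + 120/(536 + 100*√2))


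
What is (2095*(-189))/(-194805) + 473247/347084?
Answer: 1700892793/500842212 ≈ 3.3961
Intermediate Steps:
(2095*(-189))/(-194805) + 473247/347084 = -395955*(-1/194805) + 473247*(1/347084) = 2933/1443 + 473247/347084 = 1700892793/500842212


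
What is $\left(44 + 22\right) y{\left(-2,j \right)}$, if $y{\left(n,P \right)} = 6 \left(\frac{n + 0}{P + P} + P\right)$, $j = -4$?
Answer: $-1485$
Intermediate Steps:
$y{\left(n,P \right)} = 6 P + \frac{3 n}{P}$ ($y{\left(n,P \right)} = 6 \left(\frac{n}{2 P} + P\right) = 6 \left(P + \frac{n}{2 P}\right) = 6 P + \frac{3 n}{P}$)
$\left(44 + 22\right) y{\left(-2,j \right)} = \left(44 + 22\right) \left(6 \left(-4\right) + 3 \left(-2\right) \frac{1}{-4}\right) = 66 \left(-24 + 3 \left(-2\right) \left(- \frac{1}{4}\right)\right) = 66 \left(-24 + \frac{3}{2}\right) = 66 \left(- \frac{45}{2}\right) = -1485$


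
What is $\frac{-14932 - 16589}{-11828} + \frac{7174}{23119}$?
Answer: $\frac{813588071}{273451532} \approx 2.9753$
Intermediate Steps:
$\frac{-14932 - 16589}{-11828} + \frac{7174}{23119} = \left(-31521\right) \left(- \frac{1}{11828}\right) + 7174 \cdot \frac{1}{23119} = \frac{31521}{11828} + \frac{7174}{23119} = \frac{813588071}{273451532}$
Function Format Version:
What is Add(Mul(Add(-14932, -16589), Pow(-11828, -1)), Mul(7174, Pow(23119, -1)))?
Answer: Rational(813588071, 273451532) ≈ 2.9753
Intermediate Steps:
Add(Mul(Add(-14932, -16589), Pow(-11828, -1)), Mul(7174, Pow(23119, -1))) = Add(Mul(-31521, Rational(-1, 11828)), Mul(7174, Rational(1, 23119))) = Add(Rational(31521, 11828), Rational(7174, 23119)) = Rational(813588071, 273451532)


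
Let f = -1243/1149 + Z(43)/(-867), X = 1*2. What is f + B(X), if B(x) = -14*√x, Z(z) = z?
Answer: -125232/110687 - 14*√2 ≈ -20.930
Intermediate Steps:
X = 2
f = -125232/110687 (f = -1243/1149 + 43/(-867) = -1243*1/1149 + 43*(-1/867) = -1243/1149 - 43/867 = -125232/110687 ≈ -1.1314)
f + B(X) = -125232/110687 - 14*√2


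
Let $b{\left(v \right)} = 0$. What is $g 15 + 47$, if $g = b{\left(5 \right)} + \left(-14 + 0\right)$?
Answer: $-163$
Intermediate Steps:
$g = -14$ ($g = 0 + \left(-14 + 0\right) = 0 - 14 = -14$)
$g 15 + 47 = \left(-14\right) 15 + 47 = -210 + 47 = -163$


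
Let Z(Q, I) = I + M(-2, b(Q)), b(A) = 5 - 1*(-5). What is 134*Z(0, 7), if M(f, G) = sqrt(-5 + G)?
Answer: 938 + 134*sqrt(5) ≈ 1237.6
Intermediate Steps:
b(A) = 10 (b(A) = 5 + 5 = 10)
Z(Q, I) = I + sqrt(5) (Z(Q, I) = I + sqrt(-5 + 10) = I + sqrt(5))
134*Z(0, 7) = 134*(7 + sqrt(5)) = 938 + 134*sqrt(5)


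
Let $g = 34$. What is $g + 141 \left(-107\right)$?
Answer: $-15053$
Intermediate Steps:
$g + 141 \left(-107\right) = 34 + 141 \left(-107\right) = 34 - 15087 = -15053$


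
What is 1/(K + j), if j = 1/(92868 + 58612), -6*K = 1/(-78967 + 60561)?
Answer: 4182211320/65479 ≈ 63871.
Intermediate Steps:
K = 1/110436 (K = -1/(6*(-78967 + 60561)) = -⅙/(-18406) = -⅙*(-1/18406) = 1/110436 ≈ 9.0550e-6)
j = 1/151480 ≈ 6.6015e-6
1/(K + j) = 1/(1/110436 + 1/151480) = 1/(65479/4182211320) = 4182211320/65479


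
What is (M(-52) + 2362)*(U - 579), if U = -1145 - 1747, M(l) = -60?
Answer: -7990242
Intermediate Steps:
U = -2892
(M(-52) + 2362)*(U - 579) = (-60 + 2362)*(-2892 - 579) = 2302*(-3471) = -7990242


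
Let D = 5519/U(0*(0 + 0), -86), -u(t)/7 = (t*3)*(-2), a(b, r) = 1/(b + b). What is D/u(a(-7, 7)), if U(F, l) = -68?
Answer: 5519/204 ≈ 27.054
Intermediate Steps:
a(b, r) = 1/(2*b)
u(t) = 42*t (u(t) = -7*t*3*(-2) = -7*3*t*(-2) = -(-42)*t = 42*t)
D = -5519/68 (D = 5519/(-68) = 5519*(-1/68) = -5519/68 ≈ -81.162)
D/u(a(-7, 7)) = -5519/(68*(42*((½)/(-7)))) = -5519/(68*(42*((½)*(-⅐)))) = -5519/(68*(42*(-1/14))) = -5519/68/(-3) = -5519/68*(-⅓) = 5519/204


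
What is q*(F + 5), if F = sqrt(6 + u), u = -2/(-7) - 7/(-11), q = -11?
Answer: -55 - sqrt(41041)/7 ≈ -83.941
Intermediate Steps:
u = 71/77 (u = -2*(-1/7) - 7*(-1/11) = 2/7 + 7/11 = 71/77 ≈ 0.92208)
F = sqrt(41041)/77 (F = sqrt(6 + 71/77) = sqrt(533/77) = sqrt(41041)/77 ≈ 2.6310)
q*(F + 5) = -11*(sqrt(41041)/77 + 5) = -11*(5 + sqrt(41041)/77) = -55 - sqrt(41041)/7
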